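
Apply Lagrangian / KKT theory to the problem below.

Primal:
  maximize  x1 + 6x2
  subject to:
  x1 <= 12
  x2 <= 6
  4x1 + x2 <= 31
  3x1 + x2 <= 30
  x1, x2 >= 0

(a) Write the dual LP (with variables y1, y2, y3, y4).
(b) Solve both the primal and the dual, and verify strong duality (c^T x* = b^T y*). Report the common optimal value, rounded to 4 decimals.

The standard primal-dual pair for 'max c^T x s.t. A x <= b, x >= 0' is:
  Dual:  min b^T y  s.t.  A^T y >= c,  y >= 0.

So the dual LP is:
  minimize  12y1 + 6y2 + 31y3 + 30y4
  subject to:
    y1 + 4y3 + 3y4 >= 1
    y2 + y3 + y4 >= 6
    y1, y2, y3, y4 >= 0

Solving the primal: x* = (6.25, 6).
  primal value c^T x* = 42.25.
Solving the dual: y* = (0, 5.75, 0.25, 0).
  dual value b^T y* = 42.25.
Strong duality: c^T x* = b^T y*. Confirmed.

42.25


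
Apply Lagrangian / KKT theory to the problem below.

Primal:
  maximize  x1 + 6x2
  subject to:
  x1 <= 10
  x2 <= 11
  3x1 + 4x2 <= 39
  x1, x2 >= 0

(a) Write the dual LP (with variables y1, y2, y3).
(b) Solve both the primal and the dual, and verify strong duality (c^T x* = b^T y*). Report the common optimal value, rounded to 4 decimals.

The standard primal-dual pair for 'max c^T x s.t. A x <= b, x >= 0' is:
  Dual:  min b^T y  s.t.  A^T y >= c,  y >= 0.

So the dual LP is:
  minimize  10y1 + 11y2 + 39y3
  subject to:
    y1 + 3y3 >= 1
    y2 + 4y3 >= 6
    y1, y2, y3 >= 0

Solving the primal: x* = (0, 9.75).
  primal value c^T x* = 58.5.
Solving the dual: y* = (0, 0, 1.5).
  dual value b^T y* = 58.5.
Strong duality: c^T x* = b^T y*. Confirmed.

58.5


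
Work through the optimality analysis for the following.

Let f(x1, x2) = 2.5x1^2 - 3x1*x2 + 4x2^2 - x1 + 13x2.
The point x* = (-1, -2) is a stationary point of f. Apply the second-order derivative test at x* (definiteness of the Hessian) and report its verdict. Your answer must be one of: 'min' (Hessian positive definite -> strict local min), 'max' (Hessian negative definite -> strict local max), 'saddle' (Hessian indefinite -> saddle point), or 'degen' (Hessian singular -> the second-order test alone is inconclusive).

Compute the Hessian H = grad^2 f:
  H = [[5, -3], [-3, 8]]
Verify stationarity: grad f(x*) = H x* + g = (0, 0).
Eigenvalues of H: 3.1459, 9.8541.
Both eigenvalues > 0, so H is positive definite -> x* is a strict local min.

min


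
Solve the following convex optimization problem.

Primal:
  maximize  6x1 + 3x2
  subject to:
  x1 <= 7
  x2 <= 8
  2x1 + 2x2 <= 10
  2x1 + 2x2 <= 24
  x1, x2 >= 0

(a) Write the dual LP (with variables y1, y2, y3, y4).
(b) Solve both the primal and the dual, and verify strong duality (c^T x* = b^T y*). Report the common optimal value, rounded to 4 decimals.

The standard primal-dual pair for 'max c^T x s.t. A x <= b, x >= 0' is:
  Dual:  min b^T y  s.t.  A^T y >= c,  y >= 0.

So the dual LP is:
  minimize  7y1 + 8y2 + 10y3 + 24y4
  subject to:
    y1 + 2y3 + 2y4 >= 6
    y2 + 2y3 + 2y4 >= 3
    y1, y2, y3, y4 >= 0

Solving the primal: x* = (5, 0).
  primal value c^T x* = 30.
Solving the dual: y* = (0, 0, 3, 0).
  dual value b^T y* = 30.
Strong duality: c^T x* = b^T y*. Confirmed.

30


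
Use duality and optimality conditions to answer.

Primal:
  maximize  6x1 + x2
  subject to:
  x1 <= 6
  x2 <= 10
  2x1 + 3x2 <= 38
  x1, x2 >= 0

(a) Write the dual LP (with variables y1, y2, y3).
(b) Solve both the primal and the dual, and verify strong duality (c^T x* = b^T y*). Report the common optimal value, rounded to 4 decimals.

The standard primal-dual pair for 'max c^T x s.t. A x <= b, x >= 0' is:
  Dual:  min b^T y  s.t.  A^T y >= c,  y >= 0.

So the dual LP is:
  minimize  6y1 + 10y2 + 38y3
  subject to:
    y1 + 2y3 >= 6
    y2 + 3y3 >= 1
    y1, y2, y3 >= 0

Solving the primal: x* = (6, 8.6667).
  primal value c^T x* = 44.6667.
Solving the dual: y* = (5.3333, 0, 0.3333).
  dual value b^T y* = 44.6667.
Strong duality: c^T x* = b^T y*. Confirmed.

44.6667


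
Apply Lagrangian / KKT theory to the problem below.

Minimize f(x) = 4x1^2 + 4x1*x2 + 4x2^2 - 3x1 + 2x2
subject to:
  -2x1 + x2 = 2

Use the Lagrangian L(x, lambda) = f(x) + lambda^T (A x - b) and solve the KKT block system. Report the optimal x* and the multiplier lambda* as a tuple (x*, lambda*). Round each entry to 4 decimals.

Form the Lagrangian:
  L(x, lambda) = (1/2) x^T Q x + c^T x + lambda^T (A x - b)
Stationarity (grad_x L = 0): Q x + c + A^T lambda = 0.
Primal feasibility: A x = b.

This gives the KKT block system:
  [ Q   A^T ] [ x     ]   [-c ]
  [ A    0  ] [ lambda ] = [ b ]

Solving the linear system:
  x*      = (-0.7321, 0.5357)
  lambda* = (-3.3571)
  f(x*)   = 4.9911

x* = (-0.7321, 0.5357), lambda* = (-3.3571)


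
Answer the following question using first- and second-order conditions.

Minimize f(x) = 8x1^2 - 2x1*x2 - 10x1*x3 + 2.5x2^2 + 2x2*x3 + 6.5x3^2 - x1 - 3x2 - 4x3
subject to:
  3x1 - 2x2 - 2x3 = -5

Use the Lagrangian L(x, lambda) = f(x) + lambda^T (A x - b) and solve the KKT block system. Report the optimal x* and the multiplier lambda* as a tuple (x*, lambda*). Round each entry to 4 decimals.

Form the Lagrangian:
  L(x, lambda) = (1/2) x^T Q x + c^T x + lambda^T (A x - b)
Stationarity (grad_x L = 0): Q x + c + A^T lambda = 0.
Primal feasibility: A x = b.

This gives the KKT block system:
  [ Q   A^T ] [ x     ]   [-c ]
  [ A    0  ] [ lambda ] = [ b ]

Solving the linear system:
  x*      = (-0.0655, 1.8531, 0.5487)
  lambda* = (3.7469)
  f(x*)   = 5.523

x* = (-0.0655, 1.8531, 0.5487), lambda* = (3.7469)


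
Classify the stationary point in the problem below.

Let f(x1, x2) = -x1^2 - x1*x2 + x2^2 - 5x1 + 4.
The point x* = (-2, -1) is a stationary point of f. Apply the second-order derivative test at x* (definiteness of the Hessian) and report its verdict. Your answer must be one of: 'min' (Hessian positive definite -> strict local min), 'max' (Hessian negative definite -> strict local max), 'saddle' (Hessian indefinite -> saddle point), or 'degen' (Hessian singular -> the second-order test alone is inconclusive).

Compute the Hessian H = grad^2 f:
  H = [[-2, -1], [-1, 2]]
Verify stationarity: grad f(x*) = H x* + g = (0, 0).
Eigenvalues of H: -2.2361, 2.2361.
Eigenvalues have mixed signs, so H is indefinite -> x* is a saddle point.

saddle


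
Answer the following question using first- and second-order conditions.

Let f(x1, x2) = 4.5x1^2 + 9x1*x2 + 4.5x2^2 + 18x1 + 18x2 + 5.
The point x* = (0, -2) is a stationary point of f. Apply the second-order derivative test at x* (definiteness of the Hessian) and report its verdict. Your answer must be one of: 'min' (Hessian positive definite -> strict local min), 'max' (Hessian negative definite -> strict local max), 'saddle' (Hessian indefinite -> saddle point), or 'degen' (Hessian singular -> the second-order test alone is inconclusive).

Compute the Hessian H = grad^2 f:
  H = [[9, 9], [9, 9]]
Verify stationarity: grad f(x*) = H x* + g = (0, 0).
Eigenvalues of H: 0, 18.
H has a zero eigenvalue (singular; positive semidefinite but not definite), so H is neither positive definite, negative definite, nor indefinite. The second-order test alone is inconclusive -> degen.
(Indeed, f is constant along the null direction of H through x*, so x* is not a strict local extremum.)

degen


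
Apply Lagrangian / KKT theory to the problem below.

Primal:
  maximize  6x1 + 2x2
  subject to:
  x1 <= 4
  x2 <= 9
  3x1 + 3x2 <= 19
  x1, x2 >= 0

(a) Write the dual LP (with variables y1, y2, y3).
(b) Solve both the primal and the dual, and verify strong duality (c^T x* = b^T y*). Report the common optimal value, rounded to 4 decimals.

The standard primal-dual pair for 'max c^T x s.t. A x <= b, x >= 0' is:
  Dual:  min b^T y  s.t.  A^T y >= c,  y >= 0.

So the dual LP is:
  minimize  4y1 + 9y2 + 19y3
  subject to:
    y1 + 3y3 >= 6
    y2 + 3y3 >= 2
    y1, y2, y3 >= 0

Solving the primal: x* = (4, 2.3333).
  primal value c^T x* = 28.6667.
Solving the dual: y* = (4, 0, 0.6667).
  dual value b^T y* = 28.6667.
Strong duality: c^T x* = b^T y*. Confirmed.

28.6667


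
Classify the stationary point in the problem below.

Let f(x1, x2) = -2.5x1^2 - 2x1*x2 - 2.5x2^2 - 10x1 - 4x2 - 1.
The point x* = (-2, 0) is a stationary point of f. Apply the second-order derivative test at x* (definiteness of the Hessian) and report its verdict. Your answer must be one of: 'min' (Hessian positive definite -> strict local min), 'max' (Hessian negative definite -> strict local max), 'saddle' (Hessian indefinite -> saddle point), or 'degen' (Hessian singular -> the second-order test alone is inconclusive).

Compute the Hessian H = grad^2 f:
  H = [[-5, -2], [-2, -5]]
Verify stationarity: grad f(x*) = H x* + g = (0, 0).
Eigenvalues of H: -7, -3.
Both eigenvalues < 0, so H is negative definite -> x* is a strict local max.

max


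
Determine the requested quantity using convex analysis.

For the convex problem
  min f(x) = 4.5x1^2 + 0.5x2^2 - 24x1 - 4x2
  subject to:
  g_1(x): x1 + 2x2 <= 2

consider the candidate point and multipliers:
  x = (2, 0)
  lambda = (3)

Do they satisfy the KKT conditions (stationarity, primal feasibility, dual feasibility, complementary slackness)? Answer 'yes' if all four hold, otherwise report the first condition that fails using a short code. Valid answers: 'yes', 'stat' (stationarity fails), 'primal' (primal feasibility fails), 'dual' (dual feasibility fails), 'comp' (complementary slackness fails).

Gradient of f: grad f(x) = Q x + c = (-6, -4)
Constraint values g_i(x) = a_i^T x - b_i:
  g_1((2, 0)) = 0
Stationarity residual: grad f(x) + sum_i lambda_i a_i = (-3, 2)
  -> stationarity FAILS
Primal feasibility (all g_i <= 0): OK
Dual feasibility (all lambda_i >= 0): OK
Complementary slackness (lambda_i * g_i(x) = 0 for all i): OK

Verdict: the first failing condition is stationarity -> stat.

stat


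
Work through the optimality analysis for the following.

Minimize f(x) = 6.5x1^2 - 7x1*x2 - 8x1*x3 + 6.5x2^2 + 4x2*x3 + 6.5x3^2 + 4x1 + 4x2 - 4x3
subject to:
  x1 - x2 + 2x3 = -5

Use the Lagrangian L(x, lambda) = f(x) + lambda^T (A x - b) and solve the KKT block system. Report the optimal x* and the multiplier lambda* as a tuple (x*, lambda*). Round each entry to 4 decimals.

Form the Lagrangian:
  L(x, lambda) = (1/2) x^T Q x + c^T x + lambda^T (A x - b)
Stationarity (grad_x L = 0): Q x + c + A^T lambda = 0.
Primal feasibility: A x = b.

This gives the KKT block system:
  [ Q   A^T ] [ x     ]   [-c ]
  [ A    0  ] [ lambda ] = [ b ]

Solving the linear system:
  x*      = (-2.033, -0.4339, -1.7004)
  lambda* = (5.7885)
  f(x*)   = 12.9383

x* = (-2.033, -0.4339, -1.7004), lambda* = (5.7885)


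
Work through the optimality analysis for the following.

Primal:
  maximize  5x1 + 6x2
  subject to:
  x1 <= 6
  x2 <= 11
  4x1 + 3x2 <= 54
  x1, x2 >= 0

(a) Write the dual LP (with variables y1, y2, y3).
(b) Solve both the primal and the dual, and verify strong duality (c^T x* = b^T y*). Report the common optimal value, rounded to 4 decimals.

The standard primal-dual pair for 'max c^T x s.t. A x <= b, x >= 0' is:
  Dual:  min b^T y  s.t.  A^T y >= c,  y >= 0.

So the dual LP is:
  minimize  6y1 + 11y2 + 54y3
  subject to:
    y1 + 4y3 >= 5
    y2 + 3y3 >= 6
    y1, y2, y3 >= 0

Solving the primal: x* = (5.25, 11).
  primal value c^T x* = 92.25.
Solving the dual: y* = (0, 2.25, 1.25).
  dual value b^T y* = 92.25.
Strong duality: c^T x* = b^T y*. Confirmed.

92.25


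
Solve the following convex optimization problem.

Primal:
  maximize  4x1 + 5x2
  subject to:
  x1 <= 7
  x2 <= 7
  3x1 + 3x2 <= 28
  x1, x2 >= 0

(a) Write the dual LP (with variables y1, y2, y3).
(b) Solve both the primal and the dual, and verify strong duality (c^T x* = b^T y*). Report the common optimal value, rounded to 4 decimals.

The standard primal-dual pair for 'max c^T x s.t. A x <= b, x >= 0' is:
  Dual:  min b^T y  s.t.  A^T y >= c,  y >= 0.

So the dual LP is:
  minimize  7y1 + 7y2 + 28y3
  subject to:
    y1 + 3y3 >= 4
    y2 + 3y3 >= 5
    y1, y2, y3 >= 0

Solving the primal: x* = (2.3333, 7).
  primal value c^T x* = 44.3333.
Solving the dual: y* = (0, 1, 1.3333).
  dual value b^T y* = 44.3333.
Strong duality: c^T x* = b^T y*. Confirmed.

44.3333


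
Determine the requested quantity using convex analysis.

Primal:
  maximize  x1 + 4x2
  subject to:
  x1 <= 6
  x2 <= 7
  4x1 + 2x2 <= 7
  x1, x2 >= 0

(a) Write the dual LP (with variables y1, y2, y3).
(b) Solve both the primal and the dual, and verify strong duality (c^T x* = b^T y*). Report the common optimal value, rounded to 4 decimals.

The standard primal-dual pair for 'max c^T x s.t. A x <= b, x >= 0' is:
  Dual:  min b^T y  s.t.  A^T y >= c,  y >= 0.

So the dual LP is:
  minimize  6y1 + 7y2 + 7y3
  subject to:
    y1 + 4y3 >= 1
    y2 + 2y3 >= 4
    y1, y2, y3 >= 0

Solving the primal: x* = (0, 3.5).
  primal value c^T x* = 14.
Solving the dual: y* = (0, 0, 2).
  dual value b^T y* = 14.
Strong duality: c^T x* = b^T y*. Confirmed.

14


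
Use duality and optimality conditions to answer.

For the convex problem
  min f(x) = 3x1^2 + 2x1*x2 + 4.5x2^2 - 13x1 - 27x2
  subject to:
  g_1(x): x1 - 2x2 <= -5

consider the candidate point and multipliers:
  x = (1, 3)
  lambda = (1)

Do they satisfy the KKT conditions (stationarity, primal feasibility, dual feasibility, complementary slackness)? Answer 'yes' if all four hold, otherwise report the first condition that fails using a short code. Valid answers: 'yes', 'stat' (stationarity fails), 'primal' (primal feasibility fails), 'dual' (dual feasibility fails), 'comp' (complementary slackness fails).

Gradient of f: grad f(x) = Q x + c = (-1, 2)
Constraint values g_i(x) = a_i^T x - b_i:
  g_1((1, 3)) = 0
Stationarity residual: grad f(x) + sum_i lambda_i a_i = (0, 0)
  -> stationarity OK
Primal feasibility (all g_i <= 0): OK
Dual feasibility (all lambda_i >= 0): OK
Complementary slackness (lambda_i * g_i(x) = 0 for all i): OK

Verdict: yes, KKT holds.

yes


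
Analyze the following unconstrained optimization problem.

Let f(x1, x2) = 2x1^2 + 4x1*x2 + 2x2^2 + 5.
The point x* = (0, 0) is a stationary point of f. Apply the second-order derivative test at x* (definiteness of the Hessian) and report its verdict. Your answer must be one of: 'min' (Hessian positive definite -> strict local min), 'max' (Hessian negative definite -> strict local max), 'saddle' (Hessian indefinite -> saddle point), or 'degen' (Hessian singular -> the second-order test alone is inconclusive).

Compute the Hessian H = grad^2 f:
  H = [[4, 4], [4, 4]]
Verify stationarity: grad f(x*) = H x* + g = (0, 0).
Eigenvalues of H: 0, 8.
H has a zero eigenvalue (singular; positive semidefinite but not definite), so H is neither positive definite, negative definite, nor indefinite. The second-order test alone is inconclusive -> degen.
(Indeed, f is constant along the null direction of H through x*, so x* is not a strict local extremum.)

degen


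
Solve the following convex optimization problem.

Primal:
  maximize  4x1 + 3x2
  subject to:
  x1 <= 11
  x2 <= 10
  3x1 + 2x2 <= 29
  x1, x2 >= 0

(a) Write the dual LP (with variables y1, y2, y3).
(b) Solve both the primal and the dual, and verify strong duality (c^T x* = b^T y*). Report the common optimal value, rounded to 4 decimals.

The standard primal-dual pair for 'max c^T x s.t. A x <= b, x >= 0' is:
  Dual:  min b^T y  s.t.  A^T y >= c,  y >= 0.

So the dual LP is:
  minimize  11y1 + 10y2 + 29y3
  subject to:
    y1 + 3y3 >= 4
    y2 + 2y3 >= 3
    y1, y2, y3 >= 0

Solving the primal: x* = (3, 10).
  primal value c^T x* = 42.
Solving the dual: y* = (0, 0.3333, 1.3333).
  dual value b^T y* = 42.
Strong duality: c^T x* = b^T y*. Confirmed.

42


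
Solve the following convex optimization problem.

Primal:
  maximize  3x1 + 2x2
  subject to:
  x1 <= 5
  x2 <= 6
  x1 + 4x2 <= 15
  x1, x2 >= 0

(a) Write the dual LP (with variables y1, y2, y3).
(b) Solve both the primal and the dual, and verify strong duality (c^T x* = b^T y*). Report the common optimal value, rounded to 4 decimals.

The standard primal-dual pair for 'max c^T x s.t. A x <= b, x >= 0' is:
  Dual:  min b^T y  s.t.  A^T y >= c,  y >= 0.

So the dual LP is:
  minimize  5y1 + 6y2 + 15y3
  subject to:
    y1 + y3 >= 3
    y2 + 4y3 >= 2
    y1, y2, y3 >= 0

Solving the primal: x* = (5, 2.5).
  primal value c^T x* = 20.
Solving the dual: y* = (2.5, 0, 0.5).
  dual value b^T y* = 20.
Strong duality: c^T x* = b^T y*. Confirmed.

20


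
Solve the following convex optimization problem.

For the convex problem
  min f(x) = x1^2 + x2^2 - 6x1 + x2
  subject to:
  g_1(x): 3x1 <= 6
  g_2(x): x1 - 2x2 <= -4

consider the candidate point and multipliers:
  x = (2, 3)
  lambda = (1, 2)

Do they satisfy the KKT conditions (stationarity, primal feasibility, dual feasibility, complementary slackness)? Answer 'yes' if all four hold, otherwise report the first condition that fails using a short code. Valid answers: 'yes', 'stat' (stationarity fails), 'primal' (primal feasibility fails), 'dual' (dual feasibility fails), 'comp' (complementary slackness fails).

Gradient of f: grad f(x) = Q x + c = (-2, 7)
Constraint values g_i(x) = a_i^T x - b_i:
  g_1((2, 3)) = 0
  g_2((2, 3)) = 0
Stationarity residual: grad f(x) + sum_i lambda_i a_i = (3, 3)
  -> stationarity FAILS
Primal feasibility (all g_i <= 0): OK
Dual feasibility (all lambda_i >= 0): OK
Complementary slackness (lambda_i * g_i(x) = 0 for all i): OK

Verdict: the first failing condition is stationarity -> stat.

stat


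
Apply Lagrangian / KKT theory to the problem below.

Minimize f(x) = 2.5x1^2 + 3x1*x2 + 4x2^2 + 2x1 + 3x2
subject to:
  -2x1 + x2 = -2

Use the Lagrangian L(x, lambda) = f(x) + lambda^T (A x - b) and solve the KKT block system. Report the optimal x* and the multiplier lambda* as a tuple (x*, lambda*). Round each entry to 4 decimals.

Form the Lagrangian:
  L(x, lambda) = (1/2) x^T Q x + c^T x + lambda^T (A x - b)
Stationarity (grad_x L = 0): Q x + c + A^T lambda = 0.
Primal feasibility: A x = b.

This gives the KKT block system:
  [ Q   A^T ] [ x     ]   [-c ]
  [ A    0  ] [ lambda ] = [ b ]

Solving the linear system:
  x*      = (0.6122, -0.7755)
  lambda* = (1.3673)
  f(x*)   = 0.8163

x* = (0.6122, -0.7755), lambda* = (1.3673)


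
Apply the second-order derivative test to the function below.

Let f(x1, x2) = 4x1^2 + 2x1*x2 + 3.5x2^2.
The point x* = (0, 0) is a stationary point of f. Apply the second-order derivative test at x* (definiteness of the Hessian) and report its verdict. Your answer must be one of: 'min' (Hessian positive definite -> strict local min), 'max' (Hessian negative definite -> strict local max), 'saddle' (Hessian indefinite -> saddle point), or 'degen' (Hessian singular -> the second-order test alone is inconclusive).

Compute the Hessian H = grad^2 f:
  H = [[8, 2], [2, 7]]
Verify stationarity: grad f(x*) = H x* + g = (0, 0).
Eigenvalues of H: 5.4384, 9.5616.
Both eigenvalues > 0, so H is positive definite -> x* is a strict local min.

min


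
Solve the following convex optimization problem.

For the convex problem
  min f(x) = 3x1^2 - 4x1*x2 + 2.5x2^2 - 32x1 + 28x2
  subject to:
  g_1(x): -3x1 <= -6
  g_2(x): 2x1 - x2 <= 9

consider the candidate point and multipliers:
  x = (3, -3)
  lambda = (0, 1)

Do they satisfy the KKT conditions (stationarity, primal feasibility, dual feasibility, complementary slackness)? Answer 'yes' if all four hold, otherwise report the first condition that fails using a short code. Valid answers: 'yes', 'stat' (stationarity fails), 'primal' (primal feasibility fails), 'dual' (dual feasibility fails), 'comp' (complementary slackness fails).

Gradient of f: grad f(x) = Q x + c = (-2, 1)
Constraint values g_i(x) = a_i^T x - b_i:
  g_1((3, -3)) = -3
  g_2((3, -3)) = 0
Stationarity residual: grad f(x) + sum_i lambda_i a_i = (0, 0)
  -> stationarity OK
Primal feasibility (all g_i <= 0): OK
Dual feasibility (all lambda_i >= 0): OK
Complementary slackness (lambda_i * g_i(x) = 0 for all i): OK

Verdict: yes, KKT holds.

yes


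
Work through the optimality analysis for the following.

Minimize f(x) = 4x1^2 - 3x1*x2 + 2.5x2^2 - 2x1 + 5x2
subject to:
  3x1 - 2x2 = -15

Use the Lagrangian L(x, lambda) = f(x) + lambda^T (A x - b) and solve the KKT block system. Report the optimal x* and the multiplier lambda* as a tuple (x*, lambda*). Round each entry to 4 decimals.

Form the Lagrangian:
  L(x, lambda) = (1/2) x^T Q x + c^T x + lambda^T (A x - b)
Stationarity (grad_x L = 0): Q x + c + A^T lambda = 0.
Primal feasibility: A x = b.

This gives the KKT block system:
  [ Q   A^T ] [ x     ]   [-c ]
  [ A    0  ] [ lambda ] = [ b ]

Solving the linear system:
  x*      = (-3.8293, 1.7561)
  lambda* = (12.6341)
  f(x*)   = 102.9756

x* = (-3.8293, 1.7561), lambda* = (12.6341)


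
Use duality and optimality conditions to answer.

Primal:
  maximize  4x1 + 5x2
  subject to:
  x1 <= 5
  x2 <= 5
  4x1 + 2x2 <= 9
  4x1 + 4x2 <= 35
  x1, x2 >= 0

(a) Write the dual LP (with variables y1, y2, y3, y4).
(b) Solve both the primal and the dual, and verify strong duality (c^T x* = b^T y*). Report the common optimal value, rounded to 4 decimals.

The standard primal-dual pair for 'max c^T x s.t. A x <= b, x >= 0' is:
  Dual:  min b^T y  s.t.  A^T y >= c,  y >= 0.

So the dual LP is:
  minimize  5y1 + 5y2 + 9y3 + 35y4
  subject to:
    y1 + 4y3 + 4y4 >= 4
    y2 + 2y3 + 4y4 >= 5
    y1, y2, y3, y4 >= 0

Solving the primal: x* = (0, 4.5).
  primal value c^T x* = 22.5.
Solving the dual: y* = (0, 0, 2.5, 0).
  dual value b^T y* = 22.5.
Strong duality: c^T x* = b^T y*. Confirmed.

22.5


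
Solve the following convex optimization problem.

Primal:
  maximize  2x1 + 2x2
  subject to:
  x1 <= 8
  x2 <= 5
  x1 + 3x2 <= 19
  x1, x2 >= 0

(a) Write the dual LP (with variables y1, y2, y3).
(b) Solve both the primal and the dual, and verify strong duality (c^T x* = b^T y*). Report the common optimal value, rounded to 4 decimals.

The standard primal-dual pair for 'max c^T x s.t. A x <= b, x >= 0' is:
  Dual:  min b^T y  s.t.  A^T y >= c,  y >= 0.

So the dual LP is:
  minimize  8y1 + 5y2 + 19y3
  subject to:
    y1 + y3 >= 2
    y2 + 3y3 >= 2
    y1, y2, y3 >= 0

Solving the primal: x* = (8, 3.6667).
  primal value c^T x* = 23.3333.
Solving the dual: y* = (1.3333, 0, 0.6667).
  dual value b^T y* = 23.3333.
Strong duality: c^T x* = b^T y*. Confirmed.

23.3333


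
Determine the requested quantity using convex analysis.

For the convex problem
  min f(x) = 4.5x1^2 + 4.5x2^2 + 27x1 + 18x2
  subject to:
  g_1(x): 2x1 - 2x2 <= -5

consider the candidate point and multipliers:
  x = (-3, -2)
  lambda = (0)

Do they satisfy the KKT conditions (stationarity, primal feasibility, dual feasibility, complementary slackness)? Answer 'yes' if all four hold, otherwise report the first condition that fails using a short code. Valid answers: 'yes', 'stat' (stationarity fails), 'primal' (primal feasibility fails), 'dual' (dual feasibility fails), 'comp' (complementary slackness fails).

Gradient of f: grad f(x) = Q x + c = (0, 0)
Constraint values g_i(x) = a_i^T x - b_i:
  g_1((-3, -2)) = 3
Stationarity residual: grad f(x) + sum_i lambda_i a_i = (0, 0)
  -> stationarity OK
Primal feasibility (all g_i <= 0): FAILS
Dual feasibility (all lambda_i >= 0): OK
Complementary slackness (lambda_i * g_i(x) = 0 for all i): OK

Verdict: the first failing condition is primal_feasibility -> primal.

primal


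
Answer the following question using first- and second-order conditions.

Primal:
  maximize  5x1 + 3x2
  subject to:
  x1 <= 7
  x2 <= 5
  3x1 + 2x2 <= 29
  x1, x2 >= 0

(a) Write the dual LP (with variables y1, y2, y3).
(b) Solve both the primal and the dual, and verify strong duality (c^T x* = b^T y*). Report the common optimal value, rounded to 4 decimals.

The standard primal-dual pair for 'max c^T x s.t. A x <= b, x >= 0' is:
  Dual:  min b^T y  s.t.  A^T y >= c,  y >= 0.

So the dual LP is:
  minimize  7y1 + 5y2 + 29y3
  subject to:
    y1 + 3y3 >= 5
    y2 + 2y3 >= 3
    y1, y2, y3 >= 0

Solving the primal: x* = (7, 4).
  primal value c^T x* = 47.
Solving the dual: y* = (0.5, 0, 1.5).
  dual value b^T y* = 47.
Strong duality: c^T x* = b^T y*. Confirmed.

47


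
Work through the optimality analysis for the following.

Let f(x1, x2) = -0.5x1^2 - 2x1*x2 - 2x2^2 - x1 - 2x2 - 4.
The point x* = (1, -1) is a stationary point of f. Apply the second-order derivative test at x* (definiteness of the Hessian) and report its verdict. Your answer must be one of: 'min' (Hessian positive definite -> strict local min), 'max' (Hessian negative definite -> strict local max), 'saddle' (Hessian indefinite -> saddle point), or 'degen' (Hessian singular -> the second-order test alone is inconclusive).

Compute the Hessian H = grad^2 f:
  H = [[-1, -2], [-2, -4]]
Verify stationarity: grad f(x*) = H x* + g = (0, 0).
Eigenvalues of H: -5, 0.
H has a zero eigenvalue (singular; negative semidefinite but not definite), so H is neither positive definite, negative definite, nor indefinite. The second-order test alone is inconclusive -> degen.
(Indeed, f is constant along the null direction of H through x*, so x* is not a strict local extremum.)

degen


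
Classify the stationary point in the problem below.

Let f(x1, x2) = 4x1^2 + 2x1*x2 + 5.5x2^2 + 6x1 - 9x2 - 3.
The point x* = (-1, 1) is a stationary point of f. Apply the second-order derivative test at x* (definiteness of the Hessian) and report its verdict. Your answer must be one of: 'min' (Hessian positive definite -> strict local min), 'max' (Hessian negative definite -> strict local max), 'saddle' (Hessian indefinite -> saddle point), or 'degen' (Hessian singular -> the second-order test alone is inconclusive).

Compute the Hessian H = grad^2 f:
  H = [[8, 2], [2, 11]]
Verify stationarity: grad f(x*) = H x* + g = (0, 0).
Eigenvalues of H: 7, 12.
Both eigenvalues > 0, so H is positive definite -> x* is a strict local min.

min


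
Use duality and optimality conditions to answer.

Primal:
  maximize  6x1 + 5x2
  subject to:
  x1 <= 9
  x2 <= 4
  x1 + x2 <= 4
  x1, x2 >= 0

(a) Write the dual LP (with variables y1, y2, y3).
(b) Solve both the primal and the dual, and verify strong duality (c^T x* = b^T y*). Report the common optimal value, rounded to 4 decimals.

The standard primal-dual pair for 'max c^T x s.t. A x <= b, x >= 0' is:
  Dual:  min b^T y  s.t.  A^T y >= c,  y >= 0.

So the dual LP is:
  minimize  9y1 + 4y2 + 4y3
  subject to:
    y1 + y3 >= 6
    y2 + y3 >= 5
    y1, y2, y3 >= 0

Solving the primal: x* = (4, 0).
  primal value c^T x* = 24.
Solving the dual: y* = (0, 0, 6).
  dual value b^T y* = 24.
Strong duality: c^T x* = b^T y*. Confirmed.

24


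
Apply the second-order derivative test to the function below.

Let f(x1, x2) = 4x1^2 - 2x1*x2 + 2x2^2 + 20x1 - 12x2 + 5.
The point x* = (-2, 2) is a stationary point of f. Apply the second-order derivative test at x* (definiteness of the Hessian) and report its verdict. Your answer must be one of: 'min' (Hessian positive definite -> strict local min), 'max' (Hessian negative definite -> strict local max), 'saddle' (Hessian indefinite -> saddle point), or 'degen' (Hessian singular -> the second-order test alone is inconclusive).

Compute the Hessian H = grad^2 f:
  H = [[8, -2], [-2, 4]]
Verify stationarity: grad f(x*) = H x* + g = (0, 0).
Eigenvalues of H: 3.1716, 8.8284.
Both eigenvalues > 0, so H is positive definite -> x* is a strict local min.

min


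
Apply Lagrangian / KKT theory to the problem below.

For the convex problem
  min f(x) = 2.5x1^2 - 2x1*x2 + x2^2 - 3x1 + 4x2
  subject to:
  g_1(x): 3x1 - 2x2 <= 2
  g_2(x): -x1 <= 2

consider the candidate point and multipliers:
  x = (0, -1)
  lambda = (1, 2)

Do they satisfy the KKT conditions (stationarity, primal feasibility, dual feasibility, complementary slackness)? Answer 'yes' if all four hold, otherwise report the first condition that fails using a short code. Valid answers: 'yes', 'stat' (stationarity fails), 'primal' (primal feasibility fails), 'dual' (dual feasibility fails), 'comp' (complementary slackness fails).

Gradient of f: grad f(x) = Q x + c = (-1, 2)
Constraint values g_i(x) = a_i^T x - b_i:
  g_1((0, -1)) = 0
  g_2((0, -1)) = -2
Stationarity residual: grad f(x) + sum_i lambda_i a_i = (0, 0)
  -> stationarity OK
Primal feasibility (all g_i <= 0): OK
Dual feasibility (all lambda_i >= 0): OK
Complementary slackness (lambda_i * g_i(x) = 0 for all i): FAILS

Verdict: the first failing condition is complementary_slackness -> comp.

comp


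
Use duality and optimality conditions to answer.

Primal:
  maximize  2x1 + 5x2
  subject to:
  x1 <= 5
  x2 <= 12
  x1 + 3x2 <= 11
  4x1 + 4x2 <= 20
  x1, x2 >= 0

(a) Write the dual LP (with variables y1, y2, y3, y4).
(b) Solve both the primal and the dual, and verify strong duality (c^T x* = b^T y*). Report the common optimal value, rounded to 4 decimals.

The standard primal-dual pair for 'max c^T x s.t. A x <= b, x >= 0' is:
  Dual:  min b^T y  s.t.  A^T y >= c,  y >= 0.

So the dual LP is:
  minimize  5y1 + 12y2 + 11y3 + 20y4
  subject to:
    y1 + y3 + 4y4 >= 2
    y2 + 3y3 + 4y4 >= 5
    y1, y2, y3, y4 >= 0

Solving the primal: x* = (2, 3).
  primal value c^T x* = 19.
Solving the dual: y* = (0, 0, 1.5, 0.125).
  dual value b^T y* = 19.
Strong duality: c^T x* = b^T y*. Confirmed.

19


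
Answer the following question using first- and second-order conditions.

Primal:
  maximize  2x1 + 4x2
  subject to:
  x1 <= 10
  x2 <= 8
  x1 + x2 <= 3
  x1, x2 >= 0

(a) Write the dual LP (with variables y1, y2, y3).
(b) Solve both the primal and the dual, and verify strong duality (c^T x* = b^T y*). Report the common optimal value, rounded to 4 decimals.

The standard primal-dual pair for 'max c^T x s.t. A x <= b, x >= 0' is:
  Dual:  min b^T y  s.t.  A^T y >= c,  y >= 0.

So the dual LP is:
  minimize  10y1 + 8y2 + 3y3
  subject to:
    y1 + y3 >= 2
    y2 + y3 >= 4
    y1, y2, y3 >= 0

Solving the primal: x* = (0, 3).
  primal value c^T x* = 12.
Solving the dual: y* = (0, 0, 4).
  dual value b^T y* = 12.
Strong duality: c^T x* = b^T y*. Confirmed.

12


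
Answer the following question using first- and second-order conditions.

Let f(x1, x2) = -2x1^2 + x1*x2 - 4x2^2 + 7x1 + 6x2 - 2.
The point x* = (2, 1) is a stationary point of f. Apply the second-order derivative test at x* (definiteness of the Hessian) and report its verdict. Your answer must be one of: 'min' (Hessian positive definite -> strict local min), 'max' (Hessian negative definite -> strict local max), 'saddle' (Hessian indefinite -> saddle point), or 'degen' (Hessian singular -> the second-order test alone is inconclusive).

Compute the Hessian H = grad^2 f:
  H = [[-4, 1], [1, -8]]
Verify stationarity: grad f(x*) = H x* + g = (0, 0).
Eigenvalues of H: -8.2361, -3.7639.
Both eigenvalues < 0, so H is negative definite -> x* is a strict local max.

max


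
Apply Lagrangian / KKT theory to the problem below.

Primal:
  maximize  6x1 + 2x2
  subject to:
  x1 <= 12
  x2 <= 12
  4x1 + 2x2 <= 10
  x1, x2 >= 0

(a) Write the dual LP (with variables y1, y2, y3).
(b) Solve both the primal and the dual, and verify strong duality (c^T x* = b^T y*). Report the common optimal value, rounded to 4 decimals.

The standard primal-dual pair for 'max c^T x s.t. A x <= b, x >= 0' is:
  Dual:  min b^T y  s.t.  A^T y >= c,  y >= 0.

So the dual LP is:
  minimize  12y1 + 12y2 + 10y3
  subject to:
    y1 + 4y3 >= 6
    y2 + 2y3 >= 2
    y1, y2, y3 >= 0

Solving the primal: x* = (2.5, 0).
  primal value c^T x* = 15.
Solving the dual: y* = (0, 0, 1.5).
  dual value b^T y* = 15.
Strong duality: c^T x* = b^T y*. Confirmed.

15


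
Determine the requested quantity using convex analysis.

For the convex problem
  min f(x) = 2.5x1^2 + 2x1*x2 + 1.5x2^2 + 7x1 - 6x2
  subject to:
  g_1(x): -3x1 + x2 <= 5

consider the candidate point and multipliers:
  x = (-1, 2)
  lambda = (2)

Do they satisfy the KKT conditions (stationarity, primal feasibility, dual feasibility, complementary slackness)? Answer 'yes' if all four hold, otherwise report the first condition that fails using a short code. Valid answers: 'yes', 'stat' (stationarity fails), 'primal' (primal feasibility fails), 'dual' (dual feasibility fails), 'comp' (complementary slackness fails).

Gradient of f: grad f(x) = Q x + c = (6, -2)
Constraint values g_i(x) = a_i^T x - b_i:
  g_1((-1, 2)) = 0
Stationarity residual: grad f(x) + sum_i lambda_i a_i = (0, 0)
  -> stationarity OK
Primal feasibility (all g_i <= 0): OK
Dual feasibility (all lambda_i >= 0): OK
Complementary slackness (lambda_i * g_i(x) = 0 for all i): OK

Verdict: yes, KKT holds.

yes


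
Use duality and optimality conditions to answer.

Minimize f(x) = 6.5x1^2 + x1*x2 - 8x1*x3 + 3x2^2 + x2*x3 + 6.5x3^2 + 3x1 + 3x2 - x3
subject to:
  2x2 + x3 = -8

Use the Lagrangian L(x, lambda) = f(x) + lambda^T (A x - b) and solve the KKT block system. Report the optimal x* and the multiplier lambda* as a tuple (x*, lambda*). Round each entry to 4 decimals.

Form the Lagrangian:
  L(x, lambda) = (1/2) x^T Q x + c^T x + lambda^T (A x - b)
Stationarity (grad_x L = 0): Q x + c + A^T lambda = 0.
Primal feasibility: A x = b.

This gives the KKT block system:
  [ Q   A^T ] [ x     ]   [-c ]
  [ A    0  ] [ lambda ] = [ b ]

Solving the linear system:
  x*      = (-0.322, -3.6949, -0.6102)
  lambda* = (10.0508)
  f(x*)   = 34.4831

x* = (-0.322, -3.6949, -0.6102), lambda* = (10.0508)


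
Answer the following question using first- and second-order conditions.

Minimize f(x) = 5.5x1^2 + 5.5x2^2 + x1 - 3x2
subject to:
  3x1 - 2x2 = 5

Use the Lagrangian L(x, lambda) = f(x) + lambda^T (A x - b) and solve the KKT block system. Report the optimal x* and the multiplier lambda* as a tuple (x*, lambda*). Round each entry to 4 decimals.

Form the Lagrangian:
  L(x, lambda) = (1/2) x^T Q x + c^T x + lambda^T (A x - b)
Stationarity (grad_x L = 0): Q x + c + A^T lambda = 0.
Primal feasibility: A x = b.

This gives the KKT block system:
  [ Q   A^T ] [ x     ]   [-c ]
  [ A    0  ] [ lambda ] = [ b ]

Solving the linear system:
  x*      = (1.2517, -0.6224)
  lambda* = (-4.9231)
  f(x*)   = 13.8671

x* = (1.2517, -0.6224), lambda* = (-4.9231)


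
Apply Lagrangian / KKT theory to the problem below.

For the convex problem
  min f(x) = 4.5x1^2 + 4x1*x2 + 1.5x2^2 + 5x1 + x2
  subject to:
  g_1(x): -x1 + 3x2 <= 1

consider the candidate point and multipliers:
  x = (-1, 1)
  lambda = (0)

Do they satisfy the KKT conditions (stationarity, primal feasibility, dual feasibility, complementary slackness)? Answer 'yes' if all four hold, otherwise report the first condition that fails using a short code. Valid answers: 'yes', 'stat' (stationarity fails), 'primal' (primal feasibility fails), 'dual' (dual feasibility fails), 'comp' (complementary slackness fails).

Gradient of f: grad f(x) = Q x + c = (0, 0)
Constraint values g_i(x) = a_i^T x - b_i:
  g_1((-1, 1)) = 3
Stationarity residual: grad f(x) + sum_i lambda_i a_i = (0, 0)
  -> stationarity OK
Primal feasibility (all g_i <= 0): FAILS
Dual feasibility (all lambda_i >= 0): OK
Complementary slackness (lambda_i * g_i(x) = 0 for all i): OK

Verdict: the first failing condition is primal_feasibility -> primal.

primal


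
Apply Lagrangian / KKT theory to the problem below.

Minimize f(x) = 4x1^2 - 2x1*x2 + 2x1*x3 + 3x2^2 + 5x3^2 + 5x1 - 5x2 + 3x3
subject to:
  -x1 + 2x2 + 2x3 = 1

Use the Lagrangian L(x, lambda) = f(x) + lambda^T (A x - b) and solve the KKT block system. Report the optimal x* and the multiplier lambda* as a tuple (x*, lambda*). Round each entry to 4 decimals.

Form the Lagrangian:
  L(x, lambda) = (1/2) x^T Q x + c^T x + lambda^T (A x - b)
Stationarity (grad_x L = 0): Q x + c + A^T lambda = 0.
Primal feasibility: A x = b.

This gives the KKT block system:
  [ Q   A^T ] [ x     ]   [-c ]
  [ A    0  ] [ lambda ] = [ b ]

Solving the linear system:
  x*      = (-0.3613, 0.6092, -0.2899)
  lambda* = (0.3109)
  f(x*)   = -3.0168

x* = (-0.3613, 0.6092, -0.2899), lambda* = (0.3109)


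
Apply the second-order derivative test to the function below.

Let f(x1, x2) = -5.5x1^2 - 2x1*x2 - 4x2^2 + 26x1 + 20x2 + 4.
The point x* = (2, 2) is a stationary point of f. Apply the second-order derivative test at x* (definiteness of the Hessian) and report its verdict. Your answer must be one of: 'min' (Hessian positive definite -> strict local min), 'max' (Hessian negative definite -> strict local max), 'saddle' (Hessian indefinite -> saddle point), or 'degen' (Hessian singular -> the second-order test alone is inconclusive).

Compute the Hessian H = grad^2 f:
  H = [[-11, -2], [-2, -8]]
Verify stationarity: grad f(x*) = H x* + g = (0, 0).
Eigenvalues of H: -12, -7.
Both eigenvalues < 0, so H is negative definite -> x* is a strict local max.

max


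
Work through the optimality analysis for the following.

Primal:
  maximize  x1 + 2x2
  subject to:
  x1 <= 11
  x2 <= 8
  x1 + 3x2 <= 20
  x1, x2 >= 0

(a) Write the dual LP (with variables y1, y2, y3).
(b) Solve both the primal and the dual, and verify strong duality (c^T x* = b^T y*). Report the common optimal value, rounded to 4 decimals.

The standard primal-dual pair for 'max c^T x s.t. A x <= b, x >= 0' is:
  Dual:  min b^T y  s.t.  A^T y >= c,  y >= 0.

So the dual LP is:
  minimize  11y1 + 8y2 + 20y3
  subject to:
    y1 + y3 >= 1
    y2 + 3y3 >= 2
    y1, y2, y3 >= 0

Solving the primal: x* = (11, 3).
  primal value c^T x* = 17.
Solving the dual: y* = (0.3333, 0, 0.6667).
  dual value b^T y* = 17.
Strong duality: c^T x* = b^T y*. Confirmed.

17


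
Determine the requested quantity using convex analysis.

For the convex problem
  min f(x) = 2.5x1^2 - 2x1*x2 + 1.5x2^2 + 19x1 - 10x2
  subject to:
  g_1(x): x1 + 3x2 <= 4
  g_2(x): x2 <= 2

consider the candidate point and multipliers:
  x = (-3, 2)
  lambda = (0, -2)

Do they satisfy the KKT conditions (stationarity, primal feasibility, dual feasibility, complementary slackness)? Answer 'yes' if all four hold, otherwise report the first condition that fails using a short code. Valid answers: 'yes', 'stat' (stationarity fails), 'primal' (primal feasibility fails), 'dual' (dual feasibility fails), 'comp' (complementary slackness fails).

Gradient of f: grad f(x) = Q x + c = (0, 2)
Constraint values g_i(x) = a_i^T x - b_i:
  g_1((-3, 2)) = -1
  g_2((-3, 2)) = 0
Stationarity residual: grad f(x) + sum_i lambda_i a_i = (0, 0)
  -> stationarity OK
Primal feasibility (all g_i <= 0): OK
Dual feasibility (all lambda_i >= 0): FAILS
Complementary slackness (lambda_i * g_i(x) = 0 for all i): OK

Verdict: the first failing condition is dual_feasibility -> dual.

dual


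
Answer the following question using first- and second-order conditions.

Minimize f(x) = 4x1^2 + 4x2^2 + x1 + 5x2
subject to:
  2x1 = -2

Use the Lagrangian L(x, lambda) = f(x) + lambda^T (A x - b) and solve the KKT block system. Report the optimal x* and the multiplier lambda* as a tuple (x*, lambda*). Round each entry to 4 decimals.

Form the Lagrangian:
  L(x, lambda) = (1/2) x^T Q x + c^T x + lambda^T (A x - b)
Stationarity (grad_x L = 0): Q x + c + A^T lambda = 0.
Primal feasibility: A x = b.

This gives the KKT block system:
  [ Q   A^T ] [ x     ]   [-c ]
  [ A    0  ] [ lambda ] = [ b ]

Solving the linear system:
  x*      = (-1, -0.625)
  lambda* = (3.5)
  f(x*)   = 1.4375

x* = (-1, -0.625), lambda* = (3.5)


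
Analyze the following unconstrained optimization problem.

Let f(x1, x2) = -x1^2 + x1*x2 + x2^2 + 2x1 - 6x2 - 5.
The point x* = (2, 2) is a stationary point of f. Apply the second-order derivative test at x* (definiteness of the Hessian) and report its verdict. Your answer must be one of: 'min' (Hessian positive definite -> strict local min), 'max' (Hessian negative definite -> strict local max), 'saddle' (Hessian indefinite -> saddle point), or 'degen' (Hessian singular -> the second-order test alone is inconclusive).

Compute the Hessian H = grad^2 f:
  H = [[-2, 1], [1, 2]]
Verify stationarity: grad f(x*) = H x* + g = (0, 0).
Eigenvalues of H: -2.2361, 2.2361.
Eigenvalues have mixed signs, so H is indefinite -> x* is a saddle point.

saddle


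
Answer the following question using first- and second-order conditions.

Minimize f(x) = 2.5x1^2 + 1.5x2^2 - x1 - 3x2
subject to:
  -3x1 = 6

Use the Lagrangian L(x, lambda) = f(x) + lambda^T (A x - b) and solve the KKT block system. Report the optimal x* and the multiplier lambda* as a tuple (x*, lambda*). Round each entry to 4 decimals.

Form the Lagrangian:
  L(x, lambda) = (1/2) x^T Q x + c^T x + lambda^T (A x - b)
Stationarity (grad_x L = 0): Q x + c + A^T lambda = 0.
Primal feasibility: A x = b.

This gives the KKT block system:
  [ Q   A^T ] [ x     ]   [-c ]
  [ A    0  ] [ lambda ] = [ b ]

Solving the linear system:
  x*      = (-2, 1)
  lambda* = (-3.6667)
  f(x*)   = 10.5

x* = (-2, 1), lambda* = (-3.6667)
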